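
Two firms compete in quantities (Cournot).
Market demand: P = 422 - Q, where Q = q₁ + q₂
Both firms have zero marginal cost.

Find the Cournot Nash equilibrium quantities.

q₁* = q₂* = 140.67; P* = 140.67

Work:
Profit: π_i = P·q_i = (a - q_i - q_j)·q_i
FOC: ∂π_i/∂q_i = a - 2q_i - q_j = 0
Reaction function: q_i = (422 - q_j)/2
Symmetry: q* = 422/3 = 140.67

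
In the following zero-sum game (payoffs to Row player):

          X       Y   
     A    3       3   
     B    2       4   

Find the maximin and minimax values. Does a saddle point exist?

Maximin = 3, Minimax = 3, Saddle: True

Work:
Row minimums: [3, 2] → maximin = 3
Column maximums: [3, 4] → minimax = 3
Saddle point exists! Game value = 3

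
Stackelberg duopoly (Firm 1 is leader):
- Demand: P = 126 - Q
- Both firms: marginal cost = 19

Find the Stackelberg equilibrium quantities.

q₁* (leader) = 53.5, q₂* (follower) = 26.75

Work:
Follower's reaction: q₂ = (a - c - q₁)/2
Leader substitutes: π₁ = q₁·(a - q₁ - (a-c-q₁)/2 - c)
FOC: q₁* = (126 - 19)/2 = 53.50
Then: q₂* = (126 - 19 - 53.5)/2 = 26.75
Leader has first-mover advantage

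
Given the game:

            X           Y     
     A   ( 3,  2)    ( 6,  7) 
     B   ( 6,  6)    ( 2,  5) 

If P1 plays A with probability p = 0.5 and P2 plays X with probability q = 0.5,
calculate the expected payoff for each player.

E[P1] = 4.25, E[P2] = 5.0

Work:
E[P1] = p·q·π₁(A,X) + p·(1-q)·π₁(A,Y) + (1-p)·q·π₁(B,X) + (1-p)·(1-q)·π₁(B,Y)
= 0.5·0.5·3 + 0.5·0.5·6 + 0.5·0.5·6 + 0.5·0.5·2
= 4.25

E[P2] = 5.0 (similar calculation)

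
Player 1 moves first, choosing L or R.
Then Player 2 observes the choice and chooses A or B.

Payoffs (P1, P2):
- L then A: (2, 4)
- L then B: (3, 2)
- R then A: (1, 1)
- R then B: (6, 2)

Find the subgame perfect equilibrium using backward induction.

P1 plays R, P2 plays A after L and B after R; Payoff (6, 2)

Work:
Backward induction:
After L: P2 chooses A → P1 gets 2
After R: P2 chooses B → P1 gets 6
P1 chooses R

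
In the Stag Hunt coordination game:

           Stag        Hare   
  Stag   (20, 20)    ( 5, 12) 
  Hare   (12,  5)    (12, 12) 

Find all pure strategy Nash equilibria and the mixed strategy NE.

Pure NE: (Stag, Stag) and (Hare, Hare); Mixed NE: p = 0.4667, q = 0.4667

Work:
Check pure NE:
(Stag, Stag): (20, 20) - no unilateral deviation beneficial
(Hare, Hare): (12, 12) - no unilateral deviation beneficial
Mixed NE: P1 plays Stag with p = 0.4667, P2 plays Stag with q = 0.4667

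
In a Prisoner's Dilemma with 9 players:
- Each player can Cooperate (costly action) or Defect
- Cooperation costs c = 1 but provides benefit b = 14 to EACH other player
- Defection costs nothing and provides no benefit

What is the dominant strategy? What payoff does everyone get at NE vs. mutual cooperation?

Dominant: Defect; NE payoff = 0; Coop payoff = 111

Work:
Defect dominates (saves cost c = 1, benefit to others is external)
NE: All defect → everyone gets 0
If all cooperate: each receives (8)×14 - 1 = 111
Social dilemma: 111 > 0 but NE gives 0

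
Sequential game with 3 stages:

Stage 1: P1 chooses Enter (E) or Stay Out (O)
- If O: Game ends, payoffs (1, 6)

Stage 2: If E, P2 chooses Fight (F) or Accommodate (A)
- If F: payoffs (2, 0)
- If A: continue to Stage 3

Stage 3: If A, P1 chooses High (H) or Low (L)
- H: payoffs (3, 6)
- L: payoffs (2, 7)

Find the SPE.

SPE: (E, A, H); Outcome (3, 6)

Work:
Stage 3: P1 chooses H (3 vs 2)
Stage 2: P2: F->0, A->6 (anticipating H). Choose A
Stage 1: P1: O->1, E->3 (anticipating A, H). Choose E
SPE path: E -> A -> H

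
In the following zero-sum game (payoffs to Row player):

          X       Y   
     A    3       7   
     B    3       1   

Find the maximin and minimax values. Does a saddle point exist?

Maximin = 3, Minimax = 3, Saddle: True

Work:
Row minimums: [3, 1] → maximin = 3
Column maximums: [3, 7] → minimax = 3
Saddle point exists! Game value = 3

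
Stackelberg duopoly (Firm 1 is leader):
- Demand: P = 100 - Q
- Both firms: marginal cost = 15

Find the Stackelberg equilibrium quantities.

q₁* (leader) = 42.5, q₂* (follower) = 21.25

Work:
Follower's reaction: q₂ = (a - c - q₁)/2
Leader substitutes: π₁ = q₁·(a - q₁ - (a-c-q₁)/2 - c)
FOC: q₁* = (100 - 15)/2 = 42.50
Then: q₂* = (100 - 15 - 42.5)/2 = 21.25
Leader has first-mover advantage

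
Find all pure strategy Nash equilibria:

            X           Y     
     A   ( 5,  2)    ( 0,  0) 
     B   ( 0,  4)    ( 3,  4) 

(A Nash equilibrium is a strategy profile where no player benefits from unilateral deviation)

Nash equilibrium: (A, X), (B, Y)

Work:
Best responses:
  P1 vs X: payoffs [5, 0] → best response A (payoff 5)
  P1 vs Y: payoffs [0, 3] → best response B (payoff 3)
  P2 vs A: payoffs [2, 0] → best response X (payoff 2)
  P2 vs B: payoffs [4, 4] → best response X/Y (payoff 4)
Mutual best responses: (A,X), (B,Y) → Nash equilibria.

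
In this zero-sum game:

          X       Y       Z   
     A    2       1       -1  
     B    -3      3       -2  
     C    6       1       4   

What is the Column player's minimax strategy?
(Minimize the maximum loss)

Column should play Y, value = 3

Work:
Column player minimizes Row's maximum payoff:
Column X: max payoff to Row = 6
Column Y: max payoff to Row = 3
Column Z: max payoff to Row = 4
Minimum is 3, achieved by column Y.
Minimax strategy: Y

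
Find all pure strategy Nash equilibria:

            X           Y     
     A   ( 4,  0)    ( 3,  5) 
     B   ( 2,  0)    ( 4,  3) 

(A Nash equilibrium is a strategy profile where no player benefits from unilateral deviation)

Nash equilibrium: (B, Y)

Work:
Best responses:
  P1 vs X: payoffs [4, 2] → best response A (payoff 4)
  P1 vs Y: payoffs [3, 4] → best response B (payoff 4)
  P2 vs A: payoffs [0, 5] → best response Y (payoff 5)
  P2 vs B: payoffs [0, 3] → best response Y (payoff 3)
Mutual best responses: (B,Y) → Nash equilibria.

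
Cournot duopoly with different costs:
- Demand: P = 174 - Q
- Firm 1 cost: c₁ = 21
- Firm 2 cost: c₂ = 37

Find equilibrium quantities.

q₁* = 56.33, q₂* = 40.33

Work:
Reaction: q₁ = (174 - 21 - q₂)/2
Reaction: q₂ = (174 - 37 - q₁)/2
Solve simultaneously:
q₁* = (174 - 2×21 + 37)/3 = 56.33
q₂* = (174 - 2×37 + 21)/3 = 40.33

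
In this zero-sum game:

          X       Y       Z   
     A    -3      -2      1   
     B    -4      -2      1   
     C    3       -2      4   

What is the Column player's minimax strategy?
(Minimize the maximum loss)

Column should play Y, value = -2

Work:
Column player minimizes Row's maximum payoff:
Column X: max payoff to Row = 3
Column Y: max payoff to Row = -2
Column Z: max payoff to Row = 4
Minimum is -2, achieved by column Y.
Minimax strategy: Y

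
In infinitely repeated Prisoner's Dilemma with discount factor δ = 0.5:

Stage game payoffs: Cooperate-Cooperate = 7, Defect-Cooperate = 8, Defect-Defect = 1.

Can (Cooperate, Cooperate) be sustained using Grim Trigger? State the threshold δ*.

δ* = 0.1429; since δ = 0.5 ≥ 0.1429, cooperation can be sustained

Work:
For Grim Trigger:
Cooperate forever: 7/(1-δ)
Defect then punished: 8 + 1·δ/(1-δ)
Need: 7/(1-δ) ≥ 8 + 1·δ/(1-δ)
Solving: δ ≥ (T-R)/(T-P) = (8-7)/(8-1) = 0.1429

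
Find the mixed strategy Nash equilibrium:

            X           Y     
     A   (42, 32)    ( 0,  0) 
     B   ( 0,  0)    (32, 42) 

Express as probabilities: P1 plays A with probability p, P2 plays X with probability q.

p = 0.5676, q = 0.4324

Work:
Find probabilities that make opponent indifferent:
P2 chooses q to make P1 indifferent between A and B
P1 chooses p to make P2 indifferent between X and Y
Mixed NE: P1 plays (A: 0.5676, B: 0.4324), P2 plays (X: 0.4324, Y: 0.5676)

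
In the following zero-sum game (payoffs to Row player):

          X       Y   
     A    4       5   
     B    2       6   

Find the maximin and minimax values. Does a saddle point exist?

Maximin = 4, Minimax = 4, Saddle: True

Work:
Row minimums: [4, 2] → maximin = 4
Column maximums: [4, 6] → minimax = 4
Saddle point exists! Game value = 4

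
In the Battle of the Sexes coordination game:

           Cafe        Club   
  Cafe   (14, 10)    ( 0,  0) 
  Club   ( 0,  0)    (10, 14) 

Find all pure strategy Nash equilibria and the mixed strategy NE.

Pure NE: (Cafe, Cafe) and (Club, Club); Mixed NE: p = 0.5833, q = 0.4167

Work:
Check pure NE:
(Cafe, Cafe): (14, 10) - no unilateral deviation beneficial
(Club, Club): (10, 14) - no unilateral deviation beneficial
Mixed NE: P1 plays Cafe with p = 0.5833, P2 plays Cafe with q = 0.4167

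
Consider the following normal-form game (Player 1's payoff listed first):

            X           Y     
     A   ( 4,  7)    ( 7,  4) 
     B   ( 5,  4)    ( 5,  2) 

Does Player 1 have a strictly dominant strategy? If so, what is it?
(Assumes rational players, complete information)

No strictly dominant strategy exists for Player 1

Work:
A strategy strictly dominates another if it gives a strictly higher payoff against every opponent action. Compare each pair of P1's strategies column-by-column:
  A vs B: [4 vs 5, 7 vs 5] → A does not strictly dominate B (column X: 4 ≤ 5)
  B vs A: [5 vs 4, 5 vs 7] → B does not strictly dominate A (column Y: 5 ≤ 7)
No single strategy strictly dominates all others → no strictly dominant strategy.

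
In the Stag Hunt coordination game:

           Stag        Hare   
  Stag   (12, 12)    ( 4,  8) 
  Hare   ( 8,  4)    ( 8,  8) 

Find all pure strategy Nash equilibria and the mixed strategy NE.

Pure NE: (Stag, Stag) and (Hare, Hare); Mixed NE: p = 0.5, q = 0.5

Work:
Check pure NE:
(Stag, Stag): (12, 12) - no unilateral deviation beneficial
(Hare, Hare): (8, 8) - no unilateral deviation beneficial
Mixed NE: P1 plays Stag with p = 0.5, P2 plays Stag with q = 0.5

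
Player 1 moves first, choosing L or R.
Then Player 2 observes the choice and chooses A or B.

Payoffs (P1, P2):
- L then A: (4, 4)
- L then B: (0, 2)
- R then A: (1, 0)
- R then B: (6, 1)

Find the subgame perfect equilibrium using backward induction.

P1 plays R, P2 plays A after L and B after R; Payoff (6, 1)

Work:
Backward induction:
After L: P2 chooses A → P1 gets 4
After R: P2 chooses B → P1 gets 6
P1 chooses R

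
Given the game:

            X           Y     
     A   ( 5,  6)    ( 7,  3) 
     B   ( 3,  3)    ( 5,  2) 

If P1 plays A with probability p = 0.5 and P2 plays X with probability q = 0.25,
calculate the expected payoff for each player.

E[P1] = 5.5, E[P2] = 3.0

Work:
E[P1] = p·q·π₁(A,X) + p·(1-q)·π₁(A,Y) + (1-p)·q·π₁(B,X) + (1-p)·(1-q)·π₁(B,Y)
= 0.5·0.25·5 + 0.5·0.75·7 + 0.5·0.25·3 + 0.5·0.75·5
= 5.5

E[P2] = 3.0 (similar calculation)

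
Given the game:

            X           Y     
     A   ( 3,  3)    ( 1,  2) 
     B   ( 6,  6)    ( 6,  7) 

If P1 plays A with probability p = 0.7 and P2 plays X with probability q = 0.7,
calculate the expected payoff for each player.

E[P1] = 3.48, E[P2] = 3.78

Work:
E[P1] = p·q·π₁(A,X) + p·(1-q)·π₁(A,Y) + (1-p)·q·π₁(B,X) + (1-p)·(1-q)·π₁(B,Y)
= 0.7·0.7·3 + 0.7·0.3·1 + 0.3·0.7·6 + 0.3·0.3·6
= 3.48

E[P2] = 3.78 (similar calculation)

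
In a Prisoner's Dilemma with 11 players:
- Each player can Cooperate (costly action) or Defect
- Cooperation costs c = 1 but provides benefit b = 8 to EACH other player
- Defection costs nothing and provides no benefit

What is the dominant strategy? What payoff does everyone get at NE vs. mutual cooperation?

Dominant: Defect; NE payoff = 0; Coop payoff = 79

Work:
Defect dominates (saves cost c = 1, benefit to others is external)
NE: All defect → everyone gets 0
If all cooperate: each receives (10)×8 - 1 = 79
Social dilemma: 79 > 0 but NE gives 0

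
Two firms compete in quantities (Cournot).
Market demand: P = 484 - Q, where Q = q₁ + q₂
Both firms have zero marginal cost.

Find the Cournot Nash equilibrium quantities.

q₁* = q₂* = 161.33; P* = 161.33

Work:
Profit: π_i = P·q_i = (a - q_i - q_j)·q_i
FOC: ∂π_i/∂q_i = a - 2q_i - q_j = 0
Reaction function: q_i = (484 - q_j)/2
Symmetry: q* = 484/3 = 161.33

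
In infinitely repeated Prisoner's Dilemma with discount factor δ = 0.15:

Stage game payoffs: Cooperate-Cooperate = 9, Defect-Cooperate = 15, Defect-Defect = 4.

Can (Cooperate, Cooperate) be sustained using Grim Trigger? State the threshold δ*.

δ* = 0.5455; since δ = 0.15 < 0.5455, cooperation cannot be sustained

Work:
For Grim Trigger:
Cooperate forever: 9/(1-δ)
Defect then punished: 15 + 4·δ/(1-δ)
Need: 9/(1-δ) ≥ 15 + 4·δ/(1-δ)
Solving: δ ≥ (T-R)/(T-P) = (15-9)/(15-4) = 0.5455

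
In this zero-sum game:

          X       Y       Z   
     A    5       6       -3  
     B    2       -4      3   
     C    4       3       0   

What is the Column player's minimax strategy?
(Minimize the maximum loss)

Column should play Z, value = 3

Work:
Column player minimizes Row's maximum payoff:
Column X: max payoff to Row = 5
Column Y: max payoff to Row = 6
Column Z: max payoff to Row = 3
Minimum is 3, achieved by column Z.
Minimax strategy: Z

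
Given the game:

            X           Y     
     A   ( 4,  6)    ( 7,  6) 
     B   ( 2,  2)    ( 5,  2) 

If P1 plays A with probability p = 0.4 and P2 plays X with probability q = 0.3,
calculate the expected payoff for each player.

E[P1] = 4.9, E[P2] = 3.6

Work:
E[P1] = p·q·π₁(A,X) + p·(1-q)·π₁(A,Y) + (1-p)·q·π₁(B,X) + (1-p)·(1-q)·π₁(B,Y)
= 0.4·0.3·4 + 0.4·0.7·7 + 0.6·0.3·2 + 0.6·0.7·5
= 4.9

E[P2] = 3.6 (similar calculation)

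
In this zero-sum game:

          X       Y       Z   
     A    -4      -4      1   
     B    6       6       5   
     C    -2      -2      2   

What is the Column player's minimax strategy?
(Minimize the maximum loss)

Column should play Z, value = 5

Work:
Column player minimizes Row's maximum payoff:
Column X: max payoff to Row = 6
Column Y: max payoff to Row = 6
Column Z: max payoff to Row = 5
Minimum is 5, achieved by column Z.
Minimax strategy: Z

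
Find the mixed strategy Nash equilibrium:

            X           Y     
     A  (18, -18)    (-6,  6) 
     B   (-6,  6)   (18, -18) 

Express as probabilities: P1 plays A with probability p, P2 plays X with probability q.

p = 0.5, q = 0.5

Work:
Find probabilities that make opponent indifferent:
P2 chooses q to make P1 indifferent between A and B
P1 chooses p to make P2 indifferent between X and Y
Mixed NE: P1 plays (A: 0.5, B: 0.5), P2 plays (X: 0.5, Y: 0.5)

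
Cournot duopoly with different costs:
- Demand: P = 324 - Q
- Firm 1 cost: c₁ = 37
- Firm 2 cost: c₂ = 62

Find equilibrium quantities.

q₁* = 104.0, q₂* = 79.0

Work:
Reaction: q₁ = (324 - 37 - q₂)/2
Reaction: q₂ = (324 - 62 - q₁)/2
Solve simultaneously:
q₁* = (324 - 2×37 + 62)/3 = 104.0
q₂* = (324 - 2×62 + 37)/3 = 79.0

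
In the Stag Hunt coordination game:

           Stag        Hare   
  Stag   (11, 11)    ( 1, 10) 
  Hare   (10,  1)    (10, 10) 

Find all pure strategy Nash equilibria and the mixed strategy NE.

Pure NE: (Stag, Stag) and (Hare, Hare); Mixed NE: p = 0.9, q = 0.9

Work:
Check pure NE:
(Stag, Stag): (11, 11) - no unilateral deviation beneficial
(Hare, Hare): (10, 10) - no unilateral deviation beneficial
Mixed NE: P1 plays Stag with p = 0.9, P2 plays Stag with q = 0.9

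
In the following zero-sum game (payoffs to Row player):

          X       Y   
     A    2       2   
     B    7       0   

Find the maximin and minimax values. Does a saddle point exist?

Maximin = 2, Minimax = 2, Saddle: True

Work:
Row minimums: [2, 0] → maximin = 2
Column maximums: [7, 2] → minimax = 2
Saddle point exists! Game value = 2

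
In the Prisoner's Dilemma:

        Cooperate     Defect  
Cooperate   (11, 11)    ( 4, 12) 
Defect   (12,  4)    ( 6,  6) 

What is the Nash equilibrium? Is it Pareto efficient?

(Defect, Defect) is NE; not Pareto efficient

Work:
Defect dominates Cooperate for both players:
If P2 cooperates: Defect (12) > Cooperate (11)
If P2 defects: Defect (6) > Cooperate (4)
NE: (Defect, Defect) with payoff (6, 6)
But (Cooperate, Cooperate) = (11, 11) Pareto dominates (6, 6)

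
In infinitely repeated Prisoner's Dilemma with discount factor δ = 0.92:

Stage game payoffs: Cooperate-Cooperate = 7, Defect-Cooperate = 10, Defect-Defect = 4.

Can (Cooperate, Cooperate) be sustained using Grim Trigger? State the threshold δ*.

δ* = 0.5; since δ = 0.92 ≥ 0.5, cooperation can be sustained

Work:
For Grim Trigger:
Cooperate forever: 7/(1-δ)
Defect then punished: 10 + 4·δ/(1-δ)
Need: 7/(1-δ) ≥ 10 + 4·δ/(1-δ)
Solving: δ ≥ (T-R)/(T-P) = (10-7)/(10-4) = 0.5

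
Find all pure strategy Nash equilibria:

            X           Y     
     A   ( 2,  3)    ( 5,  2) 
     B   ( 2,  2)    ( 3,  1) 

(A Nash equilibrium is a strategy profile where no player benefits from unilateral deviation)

Nash equilibrium: (A, X), (B, X)

Work:
Best responses:
  P1 vs X: payoffs [2, 2] → best response A/B (payoff 2)
  P1 vs Y: payoffs [5, 3] → best response A (payoff 5)
  P2 vs A: payoffs [3, 2] → best response X (payoff 3)
  P2 vs B: payoffs [2, 1] → best response X (payoff 2)
Mutual best responses: (A,X), (B,X) → Nash equilibria.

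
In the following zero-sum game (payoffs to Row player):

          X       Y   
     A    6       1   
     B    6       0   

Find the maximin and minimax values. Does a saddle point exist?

Maximin = 1, Minimax = 1, Saddle: True

Work:
Row minimums: [1, 0] → maximin = 1
Column maximums: [6, 1] → minimax = 1
Saddle point exists! Game value = 1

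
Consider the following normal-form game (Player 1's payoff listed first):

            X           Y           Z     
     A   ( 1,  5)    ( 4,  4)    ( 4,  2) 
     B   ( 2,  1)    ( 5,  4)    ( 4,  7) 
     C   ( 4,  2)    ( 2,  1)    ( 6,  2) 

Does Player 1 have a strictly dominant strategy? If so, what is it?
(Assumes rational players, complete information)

No strictly dominant strategy exists for Player 1

Work:
A strategy strictly dominates another if it gives a strictly higher payoff against every opponent action. Compare each pair of P1's strategies column-by-column:
  A vs B: [1 vs 2, 4 vs 5, 4 vs 4] → A does not strictly dominate B (column X: 1 ≤ 2)
  A vs C: [1 vs 4, 4 vs 2, 4 vs 6] → A does not strictly dominate C (column X: 1 ≤ 4)
  B vs A: [2 vs 1, 5 vs 4, 4 vs 4] → B does not strictly dominate A (column Z: 4 ≤ 4)
  B vs C: [2 vs 4, 5 vs 2, 4 vs 6] → B does not strictly dominate C (column X: 2 ≤ 4)
  C vs A: [4 vs 1, 2 vs 4, 6 vs 4] → C does not strictly dominate A (column Y: 2 ≤ 4)
  C vs B: [4 vs 2, 2 vs 5, 6 vs 4] → C does not strictly dominate B (column Y: 2 ≤ 5)
No single strategy strictly dominates all others → no strictly dominant strategy.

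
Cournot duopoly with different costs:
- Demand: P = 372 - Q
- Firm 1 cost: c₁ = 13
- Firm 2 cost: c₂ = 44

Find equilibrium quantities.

q₁* = 130.0, q₂* = 99.0

Work:
Reaction: q₁ = (372 - 13 - q₂)/2
Reaction: q₂ = (372 - 44 - q₁)/2
Solve simultaneously:
q₁* = (372 - 2×13 + 44)/3 = 130.0
q₂* = (372 - 2×44 + 13)/3 = 99.0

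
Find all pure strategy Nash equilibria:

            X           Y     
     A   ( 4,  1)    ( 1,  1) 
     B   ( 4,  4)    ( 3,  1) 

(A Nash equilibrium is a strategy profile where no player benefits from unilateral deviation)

Nash equilibrium: (A, X), (B, X)

Work:
Best responses:
  P1 vs X: payoffs [4, 4] → best response A/B (payoff 4)
  P1 vs Y: payoffs [1, 3] → best response B (payoff 3)
  P2 vs A: payoffs [1, 1] → best response X/Y (payoff 1)
  P2 vs B: payoffs [4, 1] → best response X (payoff 4)
Mutual best responses: (A,X), (B,X) → Nash equilibria.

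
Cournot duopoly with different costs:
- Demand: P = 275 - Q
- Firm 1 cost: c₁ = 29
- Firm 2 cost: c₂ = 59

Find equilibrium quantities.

q₁* = 92.0, q₂* = 62.0

Work:
Reaction: q₁ = (275 - 29 - q₂)/2
Reaction: q₂ = (275 - 59 - q₁)/2
Solve simultaneously:
q₁* = (275 - 2×29 + 59)/3 = 92.0
q₂* = (275 - 2×59 + 29)/3 = 62.0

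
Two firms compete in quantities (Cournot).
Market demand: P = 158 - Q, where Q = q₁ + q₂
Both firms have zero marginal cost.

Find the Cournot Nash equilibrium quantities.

q₁* = q₂* = 52.67; P* = 52.67

Work:
Profit: π_i = P·q_i = (a - q_i - q_j)·q_i
FOC: ∂π_i/∂q_i = a - 2q_i - q_j = 0
Reaction function: q_i = (158 - q_j)/2
Symmetry: q* = 158/3 = 52.67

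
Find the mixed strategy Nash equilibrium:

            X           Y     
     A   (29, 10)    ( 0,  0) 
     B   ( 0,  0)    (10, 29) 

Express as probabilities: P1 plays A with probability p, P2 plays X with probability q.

p = 0.7436, q = 0.2564

Work:
Find probabilities that make opponent indifferent:
P2 chooses q to make P1 indifferent between A and B
P1 chooses p to make P2 indifferent between X and Y
Mixed NE: P1 plays (A: 0.7436, B: 0.2564), P2 plays (X: 0.2564, Y: 0.7436)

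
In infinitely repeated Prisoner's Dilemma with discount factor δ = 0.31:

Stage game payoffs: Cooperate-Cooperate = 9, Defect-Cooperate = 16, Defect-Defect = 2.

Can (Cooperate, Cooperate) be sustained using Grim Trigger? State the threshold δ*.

δ* = 0.5; since δ = 0.31 < 0.5, cooperation cannot be sustained

Work:
For Grim Trigger:
Cooperate forever: 9/(1-δ)
Defect then punished: 16 + 2·δ/(1-δ)
Need: 9/(1-δ) ≥ 16 + 2·δ/(1-δ)
Solving: δ ≥ (T-R)/(T-P) = (16-9)/(16-2) = 0.5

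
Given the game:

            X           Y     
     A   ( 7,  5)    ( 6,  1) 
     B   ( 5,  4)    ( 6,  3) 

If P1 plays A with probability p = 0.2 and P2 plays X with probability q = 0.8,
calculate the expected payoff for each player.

E[P1] = 5.52, E[P2] = 3.88

Work:
E[P1] = p·q·π₁(A,X) + p·(1-q)·π₁(A,Y) + (1-p)·q·π₁(B,X) + (1-p)·(1-q)·π₁(B,Y)
= 0.2·0.8·7 + 0.2·0.2·6 + 0.8·0.8·5 + 0.8·0.2·6
= 5.52

E[P2] = 3.88 (similar calculation)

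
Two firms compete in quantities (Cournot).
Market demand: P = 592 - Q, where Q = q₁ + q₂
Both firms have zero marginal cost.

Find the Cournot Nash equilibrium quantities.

q₁* = q₂* = 197.33; P* = 197.33

Work:
Profit: π_i = P·q_i = (a - q_i - q_j)·q_i
FOC: ∂π_i/∂q_i = a - 2q_i - q_j = 0
Reaction function: q_i = (592 - q_j)/2
Symmetry: q* = 592/3 = 197.33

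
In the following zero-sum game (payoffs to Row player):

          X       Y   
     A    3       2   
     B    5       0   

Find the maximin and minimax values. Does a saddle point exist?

Maximin = 2, Minimax = 2, Saddle: True

Work:
Row minimums: [2, 0] → maximin = 2
Column maximums: [5, 2] → minimax = 2
Saddle point exists! Game value = 2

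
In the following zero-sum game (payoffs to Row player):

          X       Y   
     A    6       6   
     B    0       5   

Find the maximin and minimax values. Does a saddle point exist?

Maximin = 6, Minimax = 6, Saddle: True

Work:
Row minimums: [6, 0] → maximin = 6
Column maximums: [6, 6] → minimax = 6
Saddle point exists! Game value = 6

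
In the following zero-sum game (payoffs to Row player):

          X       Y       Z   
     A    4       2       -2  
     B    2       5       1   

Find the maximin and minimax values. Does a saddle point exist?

Maximin = 1, Minimax = 1, Saddle: True

Work:
Row minimums: [-2, 1] → maximin = 1
Column maximums: [4, 5, 1] → minimax = 1
Saddle point exists! Game value = 1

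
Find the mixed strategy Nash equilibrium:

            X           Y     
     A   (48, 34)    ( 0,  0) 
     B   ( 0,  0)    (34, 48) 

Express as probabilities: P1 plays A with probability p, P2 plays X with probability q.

p = 0.5854, q = 0.4146

Work:
Find probabilities that make opponent indifferent:
P2 chooses q to make P1 indifferent between A and B
P1 chooses p to make P2 indifferent between X and Y
Mixed NE: P1 plays (A: 0.5854, B: 0.4146), P2 plays (X: 0.4146, Y: 0.5854)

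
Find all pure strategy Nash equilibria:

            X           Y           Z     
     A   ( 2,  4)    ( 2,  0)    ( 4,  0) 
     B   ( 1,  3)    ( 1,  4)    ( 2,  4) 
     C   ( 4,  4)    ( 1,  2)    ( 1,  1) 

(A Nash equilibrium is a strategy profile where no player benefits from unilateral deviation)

Nash equilibrium: (C, X)

Work:
Best responses:
  P1 vs X: payoffs [2, 1, 4] → best response C (payoff 4)
  P1 vs Y: payoffs [2, 1, 1] → best response A (payoff 2)
  P1 vs Z: payoffs [4, 2, 1] → best response A (payoff 4)
  P2 vs A: payoffs [4, 0, 0] → best response X (payoff 4)
  P2 vs B: payoffs [3, 4, 4] → best response Y/Z (payoff 4)
  P2 vs C: payoffs [4, 2, 1] → best response X (payoff 4)
Mutual best responses: (C,X) → Nash equilibria.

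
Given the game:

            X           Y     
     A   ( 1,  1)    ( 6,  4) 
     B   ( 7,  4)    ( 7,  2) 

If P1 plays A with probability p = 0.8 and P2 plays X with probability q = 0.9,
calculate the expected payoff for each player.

E[P1] = 2.6, E[P2] = 1.8

Work:
E[P1] = p·q·π₁(A,X) + p·(1-q)·π₁(A,Y) + (1-p)·q·π₁(B,X) + (1-p)·(1-q)·π₁(B,Y)
= 0.8·0.9·1 + 0.8·0.1·6 + 0.2·0.9·7 + 0.2·0.1·7
= 2.6

E[P2] = 1.8 (similar calculation)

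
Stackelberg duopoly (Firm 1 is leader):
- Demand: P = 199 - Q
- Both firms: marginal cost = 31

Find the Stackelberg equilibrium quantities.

q₁* (leader) = 84.0, q₂* (follower) = 42.0

Work:
Follower's reaction: q₂ = (a - c - q₁)/2
Leader substitutes: π₁ = q₁·(a - q₁ - (a-c-q₁)/2 - c)
FOC: q₁* = (199 - 31)/2 = 84.00
Then: q₂* = (199 - 31 - 84.0)/2 = 42.00
Leader has first-mover advantage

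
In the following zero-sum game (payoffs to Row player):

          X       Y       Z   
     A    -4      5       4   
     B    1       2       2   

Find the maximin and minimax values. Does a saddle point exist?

Maximin = 1, Minimax = 1, Saddle: True

Work:
Row minimums: [-4, 1] → maximin = 1
Column maximums: [1, 5, 4] → minimax = 1
Saddle point exists! Game value = 1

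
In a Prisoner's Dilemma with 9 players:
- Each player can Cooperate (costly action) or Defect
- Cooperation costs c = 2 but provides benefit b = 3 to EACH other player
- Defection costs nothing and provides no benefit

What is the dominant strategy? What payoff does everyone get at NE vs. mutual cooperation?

Dominant: Defect; NE payoff = 0; Coop payoff = 22

Work:
Defect dominates (saves cost c = 2, benefit to others is external)
NE: All defect → everyone gets 0
If all cooperate: each receives (8)×3 - 2 = 22
Social dilemma: 22 > 0 but NE gives 0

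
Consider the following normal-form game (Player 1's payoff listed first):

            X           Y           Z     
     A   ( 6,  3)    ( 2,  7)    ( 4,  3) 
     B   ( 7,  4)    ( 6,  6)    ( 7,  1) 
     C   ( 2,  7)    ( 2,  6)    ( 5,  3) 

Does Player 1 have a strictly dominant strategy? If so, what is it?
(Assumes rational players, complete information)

Yes, Player 1's strictly dominant strategy is B

Work:
A strategy strictly dominates another if it gives a strictly higher payoff against every opponent action. Compare each pair of P1's strategies column-by-column:
  A vs B: [6 vs 7, 2 vs 6, 4 vs 7] → A does not strictly dominate B (column X: 6 ≤ 7)
  A vs C: [6 vs 2, 2 vs 2, 4 vs 5] → A does not strictly dominate C (column Y: 2 ≤ 2)
  B vs A: [7 vs 6, 6 vs 2, 7 vs 4] → B strictly dominates A
  B vs C: [7 vs 2, 6 vs 2, 7 vs 5] → B strictly dominates C
  C vs A: [2 vs 6, 2 vs 2, 5 vs 4] → C does not strictly dominate A (column X: 2 ≤ 6)
  C vs B: [2 vs 7, 2 vs 6, 5 vs 7] → C does not strictly dominate B (column X: 2 ≤ 7)
B strictly dominates every other strategy → strictly dominant.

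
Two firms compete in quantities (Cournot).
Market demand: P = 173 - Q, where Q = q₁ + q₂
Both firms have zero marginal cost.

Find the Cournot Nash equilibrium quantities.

q₁* = q₂* = 57.67; P* = 57.67

Work:
Profit: π_i = P·q_i = (a - q_i - q_j)·q_i
FOC: ∂π_i/∂q_i = a - 2q_i - q_j = 0
Reaction function: q_i = (173 - q_j)/2
Symmetry: q* = 173/3 = 57.67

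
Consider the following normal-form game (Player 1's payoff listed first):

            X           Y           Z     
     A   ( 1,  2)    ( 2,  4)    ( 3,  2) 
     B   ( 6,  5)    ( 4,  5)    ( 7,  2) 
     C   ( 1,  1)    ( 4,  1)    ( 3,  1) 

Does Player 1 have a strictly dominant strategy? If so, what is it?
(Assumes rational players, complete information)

No strictly dominant strategy exists for Player 1

Work:
A strategy strictly dominates another if it gives a strictly higher payoff against every opponent action. Compare each pair of P1's strategies column-by-column:
  A vs B: [1 vs 6, 2 vs 4, 3 vs 7] → A does not strictly dominate B (column X: 1 ≤ 6)
  A vs C: [1 vs 1, 2 vs 4, 3 vs 3] → A does not strictly dominate C (column X: 1 ≤ 1)
  B vs A: [6 vs 1, 4 vs 2, 7 vs 3] → B strictly dominates A
  B vs C: [6 vs 1, 4 vs 4, 7 vs 3] → B does not strictly dominate C (column Y: 4 ≤ 4)
  C vs A: [1 vs 1, 4 vs 2, 3 vs 3] → C does not strictly dominate A (column X: 1 ≤ 1)
  C vs B: [1 vs 6, 4 vs 4, 3 vs 7] → C does not strictly dominate B (column X: 1 ≤ 6)
No single strategy strictly dominates all others → no strictly dominant strategy.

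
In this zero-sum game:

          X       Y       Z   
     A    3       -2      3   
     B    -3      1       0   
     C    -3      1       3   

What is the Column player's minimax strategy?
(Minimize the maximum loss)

Column should play Y, value = 1

Work:
Column player minimizes Row's maximum payoff:
Column X: max payoff to Row = 3
Column Y: max payoff to Row = 1
Column Z: max payoff to Row = 3
Minimum is 1, achieved by column Y.
Minimax strategy: Y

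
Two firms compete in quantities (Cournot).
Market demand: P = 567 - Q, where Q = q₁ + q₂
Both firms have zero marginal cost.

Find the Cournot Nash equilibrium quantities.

q₁* = q₂* = 189.0; P* = 189.0

Work:
Profit: π_i = P·q_i = (a - q_i - q_j)·q_i
FOC: ∂π_i/∂q_i = a - 2q_i - q_j = 0
Reaction function: q_i = (567 - q_j)/2
Symmetry: q* = 567/3 = 189.0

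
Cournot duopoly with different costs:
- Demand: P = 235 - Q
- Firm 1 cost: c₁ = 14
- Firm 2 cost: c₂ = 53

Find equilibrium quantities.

q₁* = 86.67, q₂* = 47.67

Work:
Reaction: q₁ = (235 - 14 - q₂)/2
Reaction: q₂ = (235 - 53 - q₁)/2
Solve simultaneously:
q₁* = (235 - 2×14 + 53)/3 = 86.67
q₂* = (235 - 2×53 + 14)/3 = 47.67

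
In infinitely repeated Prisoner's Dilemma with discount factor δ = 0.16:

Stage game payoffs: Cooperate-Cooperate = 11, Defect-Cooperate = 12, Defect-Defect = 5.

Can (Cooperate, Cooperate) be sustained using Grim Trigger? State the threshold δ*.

δ* = 0.1429; since δ = 0.16 ≥ 0.1429, cooperation can be sustained

Work:
For Grim Trigger:
Cooperate forever: 11/(1-δ)
Defect then punished: 12 + 5·δ/(1-δ)
Need: 11/(1-δ) ≥ 12 + 5·δ/(1-δ)
Solving: δ ≥ (T-R)/(T-P) = (12-11)/(12-5) = 0.1429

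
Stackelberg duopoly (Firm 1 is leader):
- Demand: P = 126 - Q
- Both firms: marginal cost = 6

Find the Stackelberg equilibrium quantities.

q₁* (leader) = 60.0, q₂* (follower) = 30.0

Work:
Follower's reaction: q₂ = (a - c - q₁)/2
Leader substitutes: π₁ = q₁·(a - q₁ - (a-c-q₁)/2 - c)
FOC: q₁* = (126 - 6)/2 = 60.00
Then: q₂* = (126 - 6 - 60.0)/2 = 30.00
Leader has first-mover advantage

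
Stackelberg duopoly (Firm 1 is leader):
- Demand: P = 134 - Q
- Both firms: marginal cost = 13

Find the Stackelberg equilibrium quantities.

q₁* (leader) = 60.5, q₂* (follower) = 30.25

Work:
Follower's reaction: q₂ = (a - c - q₁)/2
Leader substitutes: π₁ = q₁·(a - q₁ - (a-c-q₁)/2 - c)
FOC: q₁* = (134 - 13)/2 = 60.50
Then: q₂* = (134 - 13 - 60.5)/2 = 30.25
Leader has first-mover advantage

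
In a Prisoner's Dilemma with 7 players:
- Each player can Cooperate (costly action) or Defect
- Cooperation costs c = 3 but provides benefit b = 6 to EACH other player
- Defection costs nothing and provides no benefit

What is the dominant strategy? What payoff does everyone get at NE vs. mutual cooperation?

Dominant: Defect; NE payoff = 0; Coop payoff = 33

Work:
Defect dominates (saves cost c = 3, benefit to others is external)
NE: All defect → everyone gets 0
If all cooperate: each receives (6)×6 - 3 = 33
Social dilemma: 33 > 0 but NE gives 0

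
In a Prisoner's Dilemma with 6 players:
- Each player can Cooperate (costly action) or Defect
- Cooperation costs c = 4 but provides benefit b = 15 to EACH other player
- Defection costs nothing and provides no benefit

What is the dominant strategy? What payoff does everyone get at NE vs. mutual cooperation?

Dominant: Defect; NE payoff = 0; Coop payoff = 71

Work:
Defect dominates (saves cost c = 4, benefit to others is external)
NE: All defect → everyone gets 0
If all cooperate: each receives (5)×15 - 4 = 71
Social dilemma: 71 > 0 but NE gives 0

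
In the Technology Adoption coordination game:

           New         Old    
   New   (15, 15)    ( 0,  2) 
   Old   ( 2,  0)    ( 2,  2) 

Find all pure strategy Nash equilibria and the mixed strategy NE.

Pure NE: (New, New) and (Old, Old); Mixed NE: p = 0.1333, q = 0.1333

Work:
Check pure NE:
(New, New): (15, 15) - no unilateral deviation beneficial
(Old, Old): (2, 2) - no unilateral deviation beneficial
Mixed NE: P1 plays New with p = 0.1333, P2 plays New with q = 0.1333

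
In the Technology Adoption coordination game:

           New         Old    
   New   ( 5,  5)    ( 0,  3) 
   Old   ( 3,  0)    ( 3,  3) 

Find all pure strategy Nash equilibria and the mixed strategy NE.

Pure NE: (New, New) and (Old, Old); Mixed NE: p = 0.6, q = 0.6

Work:
Check pure NE:
(New, New): (5, 5) - no unilateral deviation beneficial
(Old, Old): (3, 3) - no unilateral deviation beneficial
Mixed NE: P1 plays New with p = 0.6, P2 plays New with q = 0.6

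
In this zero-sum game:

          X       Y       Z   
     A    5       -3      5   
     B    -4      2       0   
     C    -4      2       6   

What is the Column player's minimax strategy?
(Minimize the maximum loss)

Column should play Y, value = 2

Work:
Column player minimizes Row's maximum payoff:
Column X: max payoff to Row = 5
Column Y: max payoff to Row = 2
Column Z: max payoff to Row = 6
Minimum is 2, achieved by column Y.
Minimax strategy: Y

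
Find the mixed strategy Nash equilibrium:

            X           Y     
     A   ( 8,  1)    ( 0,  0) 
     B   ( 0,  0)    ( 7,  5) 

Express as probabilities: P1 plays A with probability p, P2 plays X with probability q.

p = 0.8333, q = 0.4667

Work:
Find probabilities that make opponent indifferent:
P2 chooses q to make P1 indifferent between A and B
P1 chooses p to make P2 indifferent between X and Y
Mixed NE: P1 plays (A: 0.8333, B: 0.1667), P2 plays (X: 0.4667, Y: 0.5333)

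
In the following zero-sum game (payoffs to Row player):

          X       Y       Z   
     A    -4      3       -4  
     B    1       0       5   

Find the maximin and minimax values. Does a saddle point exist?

Maximin = 0, Minimax = 1, Saddle: False

Work:
Row minimums: [-4, 0] → maximin = 0
Column maximums: [1, 3, 5] → minimax = 1
No saddle point (maximin ≠ minimax). Mixed strategy needed.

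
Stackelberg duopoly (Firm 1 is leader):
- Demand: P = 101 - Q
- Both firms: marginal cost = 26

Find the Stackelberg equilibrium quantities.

q₁* (leader) = 37.5, q₂* (follower) = 18.75

Work:
Follower's reaction: q₂ = (a - c - q₁)/2
Leader substitutes: π₁ = q₁·(a - q₁ - (a-c-q₁)/2 - c)
FOC: q₁* = (101 - 26)/2 = 37.50
Then: q₂* = (101 - 26 - 37.5)/2 = 18.75
Leader has first-mover advantage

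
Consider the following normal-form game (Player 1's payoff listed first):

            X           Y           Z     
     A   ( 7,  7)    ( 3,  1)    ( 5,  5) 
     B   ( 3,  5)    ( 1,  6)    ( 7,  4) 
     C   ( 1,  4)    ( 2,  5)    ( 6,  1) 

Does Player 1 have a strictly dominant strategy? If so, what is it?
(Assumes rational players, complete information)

No strictly dominant strategy exists for Player 1

Work:
A strategy strictly dominates another if it gives a strictly higher payoff against every opponent action. Compare each pair of P1's strategies column-by-column:
  A vs B: [7 vs 3, 3 vs 1, 5 vs 7] → A does not strictly dominate B (column Z: 5 ≤ 7)
  A vs C: [7 vs 1, 3 vs 2, 5 vs 6] → A does not strictly dominate C (column Z: 5 ≤ 6)
  B vs A: [3 vs 7, 1 vs 3, 7 vs 5] → B does not strictly dominate A (column X: 3 ≤ 7)
  B vs C: [3 vs 1, 1 vs 2, 7 vs 6] → B does not strictly dominate C (column Y: 1 ≤ 2)
  C vs A: [1 vs 7, 2 vs 3, 6 vs 5] → C does not strictly dominate A (column X: 1 ≤ 7)
  C vs B: [1 vs 3, 2 vs 1, 6 vs 7] → C does not strictly dominate B (column X: 1 ≤ 3)
No single strategy strictly dominates all others → no strictly dominant strategy.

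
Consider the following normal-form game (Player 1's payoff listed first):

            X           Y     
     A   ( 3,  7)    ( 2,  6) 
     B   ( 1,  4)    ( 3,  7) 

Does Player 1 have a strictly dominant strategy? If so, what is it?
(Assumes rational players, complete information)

No strictly dominant strategy exists for Player 1

Work:
A strategy strictly dominates another if it gives a strictly higher payoff against every opponent action. Compare each pair of P1's strategies column-by-column:
  A vs B: [3 vs 1, 2 vs 3] → A does not strictly dominate B (column Y: 2 ≤ 3)
  B vs A: [1 vs 3, 3 vs 2] → B does not strictly dominate A (column X: 1 ≤ 3)
No single strategy strictly dominates all others → no strictly dominant strategy.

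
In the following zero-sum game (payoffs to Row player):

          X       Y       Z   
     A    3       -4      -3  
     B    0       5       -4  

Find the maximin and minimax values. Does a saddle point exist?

Maximin = -4, Minimax = -3, Saddle: False

Work:
Row minimums: [-4, -4] → maximin = -4
Column maximums: [3, 5, -3] → minimax = -3
No saddle point (maximin ≠ minimax). Mixed strategy needed.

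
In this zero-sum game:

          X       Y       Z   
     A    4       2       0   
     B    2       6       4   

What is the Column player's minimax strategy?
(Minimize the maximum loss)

Column should play X or Z (all achieve the minimum), value = 4

Work:
Column player minimizes Row's maximum payoff:
Column X: max payoff to Row = 4
Column Y: max payoff to Row = 6
Column Z: max payoff to Row = 4
Minimum is 4, achieved by columns X, Z (tied).
Each of X or Z is a minimax strategy.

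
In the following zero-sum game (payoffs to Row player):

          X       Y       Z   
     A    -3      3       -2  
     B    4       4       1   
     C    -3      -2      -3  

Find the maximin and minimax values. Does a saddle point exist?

Maximin = 1, Minimax = 1, Saddle: True

Work:
Row minimums: [-3, 1, -3] → maximin = 1
Column maximums: [4, 4, 1] → minimax = 1
Saddle point exists! Game value = 1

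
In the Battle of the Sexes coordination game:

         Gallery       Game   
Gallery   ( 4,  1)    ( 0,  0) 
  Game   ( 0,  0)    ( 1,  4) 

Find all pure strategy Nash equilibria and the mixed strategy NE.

Pure NE: (Gallery, Gallery) and (Game, Game); Mixed NE: p = 0.8, q = 0.2

Work:
Check pure NE:
(Gallery, Gallery): (4, 1) - no unilateral deviation beneficial
(Game, Game): (1, 4) - no unilateral deviation beneficial
Mixed NE: P1 plays Gallery with p = 0.8, P2 plays Gallery with q = 0.2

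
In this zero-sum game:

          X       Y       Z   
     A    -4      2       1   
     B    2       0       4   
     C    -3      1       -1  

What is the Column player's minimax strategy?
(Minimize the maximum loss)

Column should play X or Y (all achieve the minimum), value = 2

Work:
Column player minimizes Row's maximum payoff:
Column X: max payoff to Row = 2
Column Y: max payoff to Row = 2
Column Z: max payoff to Row = 4
Minimum is 2, achieved by columns X, Y (tied).
Each of X or Y is a minimax strategy.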